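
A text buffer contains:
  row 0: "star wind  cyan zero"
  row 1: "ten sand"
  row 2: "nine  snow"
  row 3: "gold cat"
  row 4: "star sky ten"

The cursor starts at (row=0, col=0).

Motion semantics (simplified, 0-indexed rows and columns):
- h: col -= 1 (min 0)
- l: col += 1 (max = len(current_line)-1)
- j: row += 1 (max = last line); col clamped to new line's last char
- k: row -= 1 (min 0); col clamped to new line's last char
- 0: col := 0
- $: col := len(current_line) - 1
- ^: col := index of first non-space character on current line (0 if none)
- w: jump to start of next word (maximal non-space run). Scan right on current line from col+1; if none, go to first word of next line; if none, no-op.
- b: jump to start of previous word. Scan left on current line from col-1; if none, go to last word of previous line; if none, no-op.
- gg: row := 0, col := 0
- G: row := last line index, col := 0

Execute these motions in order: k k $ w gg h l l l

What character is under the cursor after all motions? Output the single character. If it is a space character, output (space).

Answer: r

Derivation:
After 1 (k): row=0 col=0 char='s'
After 2 (k): row=0 col=0 char='s'
After 3 ($): row=0 col=19 char='o'
After 4 (w): row=1 col=0 char='t'
After 5 (gg): row=0 col=0 char='s'
After 6 (h): row=0 col=0 char='s'
After 7 (l): row=0 col=1 char='t'
After 8 (l): row=0 col=2 char='a'
After 9 (l): row=0 col=3 char='r'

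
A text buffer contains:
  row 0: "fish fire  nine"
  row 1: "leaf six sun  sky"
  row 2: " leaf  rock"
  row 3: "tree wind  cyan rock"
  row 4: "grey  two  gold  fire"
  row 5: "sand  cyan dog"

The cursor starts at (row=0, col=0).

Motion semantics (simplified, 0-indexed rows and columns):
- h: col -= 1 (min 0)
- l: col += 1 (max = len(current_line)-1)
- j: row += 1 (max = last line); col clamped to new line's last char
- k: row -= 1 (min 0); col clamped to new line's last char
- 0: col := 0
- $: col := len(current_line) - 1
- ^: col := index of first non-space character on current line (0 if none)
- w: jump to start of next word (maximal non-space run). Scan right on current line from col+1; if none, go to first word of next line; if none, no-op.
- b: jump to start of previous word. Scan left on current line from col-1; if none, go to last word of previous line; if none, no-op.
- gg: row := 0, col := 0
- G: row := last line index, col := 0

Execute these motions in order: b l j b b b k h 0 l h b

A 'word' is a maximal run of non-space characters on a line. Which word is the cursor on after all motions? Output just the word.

After 1 (b): row=0 col=0 char='f'
After 2 (l): row=0 col=1 char='i'
After 3 (j): row=1 col=1 char='e'
After 4 (b): row=1 col=0 char='l'
After 5 (b): row=0 col=11 char='n'
After 6 (b): row=0 col=5 char='f'
After 7 (k): row=0 col=5 char='f'
After 8 (h): row=0 col=4 char='_'
After 9 (0): row=0 col=0 char='f'
After 10 (l): row=0 col=1 char='i'
After 11 (h): row=0 col=0 char='f'
After 12 (b): row=0 col=0 char='f'

Answer: fish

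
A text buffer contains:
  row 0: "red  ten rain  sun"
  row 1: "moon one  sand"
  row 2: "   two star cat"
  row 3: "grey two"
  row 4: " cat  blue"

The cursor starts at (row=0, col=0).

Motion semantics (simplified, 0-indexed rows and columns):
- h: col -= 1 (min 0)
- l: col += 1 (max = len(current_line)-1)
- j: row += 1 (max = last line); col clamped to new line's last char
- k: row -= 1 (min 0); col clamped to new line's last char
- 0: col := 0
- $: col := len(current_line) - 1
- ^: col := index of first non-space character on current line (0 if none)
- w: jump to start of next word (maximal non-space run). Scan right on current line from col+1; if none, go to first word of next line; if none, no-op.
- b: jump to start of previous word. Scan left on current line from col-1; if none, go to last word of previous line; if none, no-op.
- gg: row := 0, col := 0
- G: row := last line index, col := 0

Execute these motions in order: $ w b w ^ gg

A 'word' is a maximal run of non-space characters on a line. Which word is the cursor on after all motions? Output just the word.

After 1 ($): row=0 col=17 char='n'
After 2 (w): row=1 col=0 char='m'
After 3 (b): row=0 col=15 char='s'
After 4 (w): row=1 col=0 char='m'
After 5 (^): row=1 col=0 char='m'
After 6 (gg): row=0 col=0 char='r'

Answer: red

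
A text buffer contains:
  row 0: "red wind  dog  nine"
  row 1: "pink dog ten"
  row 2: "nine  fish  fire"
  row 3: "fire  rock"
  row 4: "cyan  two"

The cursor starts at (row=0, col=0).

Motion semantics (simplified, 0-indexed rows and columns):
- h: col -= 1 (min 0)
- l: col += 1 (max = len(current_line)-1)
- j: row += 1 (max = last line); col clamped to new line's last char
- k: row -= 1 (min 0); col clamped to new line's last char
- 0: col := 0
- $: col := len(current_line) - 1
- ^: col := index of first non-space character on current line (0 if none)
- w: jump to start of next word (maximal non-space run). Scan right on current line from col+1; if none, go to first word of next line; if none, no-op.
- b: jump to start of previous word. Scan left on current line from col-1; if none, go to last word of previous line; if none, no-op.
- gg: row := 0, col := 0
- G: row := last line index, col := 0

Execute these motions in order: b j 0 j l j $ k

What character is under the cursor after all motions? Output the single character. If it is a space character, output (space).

After 1 (b): row=0 col=0 char='r'
After 2 (j): row=1 col=0 char='p'
After 3 (0): row=1 col=0 char='p'
After 4 (j): row=2 col=0 char='n'
After 5 (l): row=2 col=1 char='i'
After 6 (j): row=3 col=1 char='i'
After 7 ($): row=3 col=9 char='k'
After 8 (k): row=2 col=9 char='h'

Answer: h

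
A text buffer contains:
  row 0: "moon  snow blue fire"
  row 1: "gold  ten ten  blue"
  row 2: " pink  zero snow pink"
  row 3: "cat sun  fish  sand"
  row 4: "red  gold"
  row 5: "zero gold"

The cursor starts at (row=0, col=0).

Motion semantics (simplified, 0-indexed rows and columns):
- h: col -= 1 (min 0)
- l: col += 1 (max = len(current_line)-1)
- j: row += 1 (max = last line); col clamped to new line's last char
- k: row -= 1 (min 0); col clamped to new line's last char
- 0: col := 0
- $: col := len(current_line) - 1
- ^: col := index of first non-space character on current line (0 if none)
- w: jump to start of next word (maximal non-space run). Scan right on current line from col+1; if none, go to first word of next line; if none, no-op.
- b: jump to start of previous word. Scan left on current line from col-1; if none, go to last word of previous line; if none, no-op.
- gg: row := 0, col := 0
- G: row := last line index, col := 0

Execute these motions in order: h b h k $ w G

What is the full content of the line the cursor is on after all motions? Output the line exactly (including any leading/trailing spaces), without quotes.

After 1 (h): row=0 col=0 char='m'
After 2 (b): row=0 col=0 char='m'
After 3 (h): row=0 col=0 char='m'
After 4 (k): row=0 col=0 char='m'
After 5 ($): row=0 col=19 char='e'
After 6 (w): row=1 col=0 char='g'
After 7 (G): row=5 col=0 char='z'

Answer: zero gold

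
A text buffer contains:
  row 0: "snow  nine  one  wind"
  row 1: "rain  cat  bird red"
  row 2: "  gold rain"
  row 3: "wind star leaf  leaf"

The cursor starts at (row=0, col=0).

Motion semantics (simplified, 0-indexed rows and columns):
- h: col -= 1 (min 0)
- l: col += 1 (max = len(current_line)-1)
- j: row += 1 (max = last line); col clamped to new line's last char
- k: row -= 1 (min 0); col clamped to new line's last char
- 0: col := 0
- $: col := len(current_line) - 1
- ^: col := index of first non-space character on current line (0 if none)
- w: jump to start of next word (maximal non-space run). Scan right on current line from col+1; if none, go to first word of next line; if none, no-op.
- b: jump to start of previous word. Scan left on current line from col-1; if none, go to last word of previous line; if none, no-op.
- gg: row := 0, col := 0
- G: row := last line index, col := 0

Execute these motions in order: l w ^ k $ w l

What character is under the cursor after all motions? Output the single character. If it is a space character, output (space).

After 1 (l): row=0 col=1 char='n'
After 2 (w): row=0 col=6 char='n'
After 3 (^): row=0 col=0 char='s'
After 4 (k): row=0 col=0 char='s'
After 5 ($): row=0 col=20 char='d'
After 6 (w): row=1 col=0 char='r'
After 7 (l): row=1 col=1 char='a'

Answer: a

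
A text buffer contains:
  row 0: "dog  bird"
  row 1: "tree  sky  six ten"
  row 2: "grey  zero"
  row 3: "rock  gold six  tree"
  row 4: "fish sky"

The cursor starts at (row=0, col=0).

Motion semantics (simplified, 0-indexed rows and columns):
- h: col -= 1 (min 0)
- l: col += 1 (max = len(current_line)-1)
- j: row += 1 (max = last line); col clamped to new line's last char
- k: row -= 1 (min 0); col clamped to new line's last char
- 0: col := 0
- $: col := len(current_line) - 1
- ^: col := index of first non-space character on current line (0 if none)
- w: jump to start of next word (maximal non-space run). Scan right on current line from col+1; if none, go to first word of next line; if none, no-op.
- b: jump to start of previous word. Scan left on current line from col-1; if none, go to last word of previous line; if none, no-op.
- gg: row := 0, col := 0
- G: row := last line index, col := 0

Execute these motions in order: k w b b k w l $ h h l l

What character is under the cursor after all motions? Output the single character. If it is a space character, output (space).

Answer: d

Derivation:
After 1 (k): row=0 col=0 char='d'
After 2 (w): row=0 col=5 char='b'
After 3 (b): row=0 col=0 char='d'
After 4 (b): row=0 col=0 char='d'
After 5 (k): row=0 col=0 char='d'
After 6 (w): row=0 col=5 char='b'
After 7 (l): row=0 col=6 char='i'
After 8 ($): row=0 col=8 char='d'
After 9 (h): row=0 col=7 char='r'
After 10 (h): row=0 col=6 char='i'
After 11 (l): row=0 col=7 char='r'
After 12 (l): row=0 col=8 char='d'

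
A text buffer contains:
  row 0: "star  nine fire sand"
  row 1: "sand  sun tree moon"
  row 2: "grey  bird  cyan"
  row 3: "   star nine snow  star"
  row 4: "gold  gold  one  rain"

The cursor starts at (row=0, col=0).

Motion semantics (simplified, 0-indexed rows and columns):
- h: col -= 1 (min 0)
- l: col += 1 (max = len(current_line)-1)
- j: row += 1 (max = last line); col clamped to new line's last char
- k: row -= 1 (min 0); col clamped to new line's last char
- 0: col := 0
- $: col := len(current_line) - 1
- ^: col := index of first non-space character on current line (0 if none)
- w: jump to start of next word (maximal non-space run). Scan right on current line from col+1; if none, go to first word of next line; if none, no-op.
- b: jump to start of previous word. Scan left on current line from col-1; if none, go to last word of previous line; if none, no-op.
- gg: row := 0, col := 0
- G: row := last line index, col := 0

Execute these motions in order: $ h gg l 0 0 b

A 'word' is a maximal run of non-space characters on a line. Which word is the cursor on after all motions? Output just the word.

After 1 ($): row=0 col=19 char='d'
After 2 (h): row=0 col=18 char='n'
After 3 (gg): row=0 col=0 char='s'
After 4 (l): row=0 col=1 char='t'
After 5 (0): row=0 col=0 char='s'
After 6 (0): row=0 col=0 char='s'
After 7 (b): row=0 col=0 char='s'

Answer: star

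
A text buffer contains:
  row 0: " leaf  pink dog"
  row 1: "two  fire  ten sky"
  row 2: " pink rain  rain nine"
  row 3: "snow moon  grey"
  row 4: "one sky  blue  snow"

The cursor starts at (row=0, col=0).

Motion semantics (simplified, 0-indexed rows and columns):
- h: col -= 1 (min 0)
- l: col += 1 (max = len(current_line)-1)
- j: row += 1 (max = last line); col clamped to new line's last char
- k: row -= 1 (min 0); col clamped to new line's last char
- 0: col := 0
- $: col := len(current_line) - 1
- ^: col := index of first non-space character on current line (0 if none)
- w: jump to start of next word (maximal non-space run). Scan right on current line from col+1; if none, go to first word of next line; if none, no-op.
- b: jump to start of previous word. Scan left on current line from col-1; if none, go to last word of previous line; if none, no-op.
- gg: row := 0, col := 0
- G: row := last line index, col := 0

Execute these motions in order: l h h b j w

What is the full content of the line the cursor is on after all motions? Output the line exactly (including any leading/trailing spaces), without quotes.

After 1 (l): row=0 col=1 char='l'
After 2 (h): row=0 col=0 char='_'
After 3 (h): row=0 col=0 char='_'
After 4 (b): row=0 col=0 char='_'
After 5 (j): row=1 col=0 char='t'
After 6 (w): row=1 col=5 char='f'

Answer: two  fire  ten sky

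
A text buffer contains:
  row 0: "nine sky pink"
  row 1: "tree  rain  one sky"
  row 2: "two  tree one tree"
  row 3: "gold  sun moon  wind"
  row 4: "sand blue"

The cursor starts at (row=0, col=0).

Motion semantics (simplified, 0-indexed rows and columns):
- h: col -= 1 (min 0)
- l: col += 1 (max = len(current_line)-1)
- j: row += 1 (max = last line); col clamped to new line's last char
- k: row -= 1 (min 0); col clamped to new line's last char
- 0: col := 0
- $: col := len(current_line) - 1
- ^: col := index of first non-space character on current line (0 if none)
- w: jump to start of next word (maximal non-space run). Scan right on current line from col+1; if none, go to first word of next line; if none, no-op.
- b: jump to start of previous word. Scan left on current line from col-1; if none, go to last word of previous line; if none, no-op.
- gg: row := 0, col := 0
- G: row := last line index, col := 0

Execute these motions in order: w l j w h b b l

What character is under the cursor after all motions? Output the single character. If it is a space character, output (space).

After 1 (w): row=0 col=5 char='s'
After 2 (l): row=0 col=6 char='k'
After 3 (j): row=1 col=6 char='r'
After 4 (w): row=1 col=12 char='o'
After 5 (h): row=1 col=11 char='_'
After 6 (b): row=1 col=6 char='r'
After 7 (b): row=1 col=0 char='t'
After 8 (l): row=1 col=1 char='r'

Answer: r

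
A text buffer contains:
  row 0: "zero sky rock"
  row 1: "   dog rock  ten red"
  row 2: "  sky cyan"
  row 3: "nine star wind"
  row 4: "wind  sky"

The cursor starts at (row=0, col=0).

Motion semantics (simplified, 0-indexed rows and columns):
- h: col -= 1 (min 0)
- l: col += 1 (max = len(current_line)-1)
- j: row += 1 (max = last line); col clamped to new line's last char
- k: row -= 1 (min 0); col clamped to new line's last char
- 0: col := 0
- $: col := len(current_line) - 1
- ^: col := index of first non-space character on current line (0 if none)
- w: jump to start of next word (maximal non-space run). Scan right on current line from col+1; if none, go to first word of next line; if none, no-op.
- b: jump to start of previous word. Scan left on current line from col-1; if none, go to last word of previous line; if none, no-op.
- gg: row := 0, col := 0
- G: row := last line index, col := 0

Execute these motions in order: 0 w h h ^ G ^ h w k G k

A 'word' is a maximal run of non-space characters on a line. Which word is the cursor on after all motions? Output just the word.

After 1 (0): row=0 col=0 char='z'
After 2 (w): row=0 col=5 char='s'
After 3 (h): row=0 col=4 char='_'
After 4 (h): row=0 col=3 char='o'
After 5 (^): row=0 col=0 char='z'
After 6 (G): row=4 col=0 char='w'
After 7 (^): row=4 col=0 char='w'
After 8 (h): row=4 col=0 char='w'
After 9 (w): row=4 col=6 char='s'
After 10 (k): row=3 col=6 char='t'
After 11 (G): row=4 col=0 char='w'
After 12 (k): row=3 col=0 char='n'

Answer: nine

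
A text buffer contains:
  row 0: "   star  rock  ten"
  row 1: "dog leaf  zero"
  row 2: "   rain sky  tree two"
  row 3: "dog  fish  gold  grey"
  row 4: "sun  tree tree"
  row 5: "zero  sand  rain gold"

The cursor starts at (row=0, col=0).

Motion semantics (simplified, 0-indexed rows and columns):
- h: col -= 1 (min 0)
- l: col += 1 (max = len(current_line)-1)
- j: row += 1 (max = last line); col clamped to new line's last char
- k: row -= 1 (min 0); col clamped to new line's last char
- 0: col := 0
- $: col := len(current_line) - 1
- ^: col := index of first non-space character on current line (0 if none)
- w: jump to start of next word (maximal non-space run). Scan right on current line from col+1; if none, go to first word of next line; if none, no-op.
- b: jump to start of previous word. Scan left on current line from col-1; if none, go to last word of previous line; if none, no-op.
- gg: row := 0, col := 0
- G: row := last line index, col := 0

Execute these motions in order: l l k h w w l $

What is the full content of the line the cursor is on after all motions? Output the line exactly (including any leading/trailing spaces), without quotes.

Answer:    star  rock  ten

Derivation:
After 1 (l): row=0 col=1 char='_'
After 2 (l): row=0 col=2 char='_'
After 3 (k): row=0 col=2 char='_'
After 4 (h): row=0 col=1 char='_'
After 5 (w): row=0 col=3 char='s'
After 6 (w): row=0 col=9 char='r'
After 7 (l): row=0 col=10 char='o'
After 8 ($): row=0 col=17 char='n'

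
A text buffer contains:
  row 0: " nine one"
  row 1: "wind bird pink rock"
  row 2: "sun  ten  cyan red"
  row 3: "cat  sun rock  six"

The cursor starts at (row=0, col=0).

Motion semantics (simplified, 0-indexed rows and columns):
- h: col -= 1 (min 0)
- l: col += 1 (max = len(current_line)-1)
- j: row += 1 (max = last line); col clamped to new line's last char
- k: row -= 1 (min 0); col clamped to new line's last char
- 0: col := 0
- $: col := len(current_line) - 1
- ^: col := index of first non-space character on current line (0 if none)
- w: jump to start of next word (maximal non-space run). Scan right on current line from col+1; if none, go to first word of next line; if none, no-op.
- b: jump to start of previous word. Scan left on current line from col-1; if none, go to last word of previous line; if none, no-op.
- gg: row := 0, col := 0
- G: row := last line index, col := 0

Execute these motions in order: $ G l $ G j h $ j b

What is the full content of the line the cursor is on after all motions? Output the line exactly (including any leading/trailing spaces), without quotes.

Answer: cat  sun rock  six

Derivation:
After 1 ($): row=0 col=8 char='e'
After 2 (G): row=3 col=0 char='c'
After 3 (l): row=3 col=1 char='a'
After 4 ($): row=3 col=17 char='x'
After 5 (G): row=3 col=0 char='c'
After 6 (j): row=3 col=0 char='c'
After 7 (h): row=3 col=0 char='c'
After 8 ($): row=3 col=17 char='x'
After 9 (j): row=3 col=17 char='x'
After 10 (b): row=3 col=15 char='s'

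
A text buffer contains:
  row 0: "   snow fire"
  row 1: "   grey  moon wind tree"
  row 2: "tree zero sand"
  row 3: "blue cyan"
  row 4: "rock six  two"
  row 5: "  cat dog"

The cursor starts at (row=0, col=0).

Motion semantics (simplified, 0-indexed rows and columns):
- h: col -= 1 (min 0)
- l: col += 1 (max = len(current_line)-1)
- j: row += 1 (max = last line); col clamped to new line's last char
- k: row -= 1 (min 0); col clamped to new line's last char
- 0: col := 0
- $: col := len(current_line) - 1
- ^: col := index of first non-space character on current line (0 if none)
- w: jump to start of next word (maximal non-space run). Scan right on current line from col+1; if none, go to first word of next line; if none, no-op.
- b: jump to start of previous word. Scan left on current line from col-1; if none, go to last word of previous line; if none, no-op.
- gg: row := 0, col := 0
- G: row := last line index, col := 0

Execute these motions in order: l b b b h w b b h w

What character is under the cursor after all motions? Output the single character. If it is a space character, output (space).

After 1 (l): row=0 col=1 char='_'
After 2 (b): row=0 col=1 char='_'
After 3 (b): row=0 col=1 char='_'
After 4 (b): row=0 col=1 char='_'
After 5 (h): row=0 col=0 char='_'
After 6 (w): row=0 col=3 char='s'
After 7 (b): row=0 col=3 char='s'
After 8 (b): row=0 col=3 char='s'
After 9 (h): row=0 col=2 char='_'
After 10 (w): row=0 col=3 char='s'

Answer: s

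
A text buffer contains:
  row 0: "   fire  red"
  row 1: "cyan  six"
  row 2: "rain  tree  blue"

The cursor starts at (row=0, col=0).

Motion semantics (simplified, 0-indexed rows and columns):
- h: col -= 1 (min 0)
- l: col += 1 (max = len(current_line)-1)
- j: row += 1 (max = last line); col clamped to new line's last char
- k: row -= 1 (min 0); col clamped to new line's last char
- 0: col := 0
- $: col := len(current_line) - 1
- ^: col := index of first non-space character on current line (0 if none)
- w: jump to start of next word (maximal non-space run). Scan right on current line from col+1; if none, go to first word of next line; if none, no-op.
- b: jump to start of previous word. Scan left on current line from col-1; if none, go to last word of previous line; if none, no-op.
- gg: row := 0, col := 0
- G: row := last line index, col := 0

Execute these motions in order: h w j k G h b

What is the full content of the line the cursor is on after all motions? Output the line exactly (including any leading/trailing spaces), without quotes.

After 1 (h): row=0 col=0 char='_'
After 2 (w): row=0 col=3 char='f'
After 3 (j): row=1 col=3 char='n'
After 4 (k): row=0 col=3 char='f'
After 5 (G): row=2 col=0 char='r'
After 6 (h): row=2 col=0 char='r'
After 7 (b): row=1 col=6 char='s'

Answer: cyan  six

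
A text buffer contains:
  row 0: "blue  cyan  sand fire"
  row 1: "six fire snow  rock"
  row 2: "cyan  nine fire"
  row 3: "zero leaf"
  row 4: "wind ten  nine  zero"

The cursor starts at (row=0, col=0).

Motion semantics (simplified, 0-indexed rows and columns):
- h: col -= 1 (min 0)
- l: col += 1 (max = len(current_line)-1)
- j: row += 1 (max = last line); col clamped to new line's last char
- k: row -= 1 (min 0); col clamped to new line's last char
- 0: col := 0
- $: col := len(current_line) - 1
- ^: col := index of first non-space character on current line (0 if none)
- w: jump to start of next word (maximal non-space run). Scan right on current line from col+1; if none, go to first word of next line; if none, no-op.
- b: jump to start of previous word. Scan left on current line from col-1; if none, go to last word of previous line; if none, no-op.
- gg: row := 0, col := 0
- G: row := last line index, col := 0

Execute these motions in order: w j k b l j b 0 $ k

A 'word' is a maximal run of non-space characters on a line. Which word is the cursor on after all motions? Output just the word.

After 1 (w): row=0 col=6 char='c'
After 2 (j): row=1 col=6 char='r'
After 3 (k): row=0 col=6 char='c'
After 4 (b): row=0 col=0 char='b'
After 5 (l): row=0 col=1 char='l'
After 6 (j): row=1 col=1 char='i'
After 7 (b): row=1 col=0 char='s'
After 8 (0): row=1 col=0 char='s'
After 9 ($): row=1 col=18 char='k'
After 10 (k): row=0 col=18 char='i'

Answer: fire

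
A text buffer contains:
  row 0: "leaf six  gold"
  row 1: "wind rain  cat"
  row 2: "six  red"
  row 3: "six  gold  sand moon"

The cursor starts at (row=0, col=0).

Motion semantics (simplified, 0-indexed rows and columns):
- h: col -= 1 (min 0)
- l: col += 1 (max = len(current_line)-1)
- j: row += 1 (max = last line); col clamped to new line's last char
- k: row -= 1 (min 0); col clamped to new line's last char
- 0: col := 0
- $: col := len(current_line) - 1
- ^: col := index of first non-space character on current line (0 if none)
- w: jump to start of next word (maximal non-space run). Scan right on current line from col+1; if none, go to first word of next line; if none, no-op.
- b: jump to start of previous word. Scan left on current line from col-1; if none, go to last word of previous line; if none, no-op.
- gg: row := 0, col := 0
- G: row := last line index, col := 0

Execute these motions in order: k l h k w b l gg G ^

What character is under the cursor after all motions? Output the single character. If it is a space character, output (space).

After 1 (k): row=0 col=0 char='l'
After 2 (l): row=0 col=1 char='e'
After 3 (h): row=0 col=0 char='l'
After 4 (k): row=0 col=0 char='l'
After 5 (w): row=0 col=5 char='s'
After 6 (b): row=0 col=0 char='l'
After 7 (l): row=0 col=1 char='e'
After 8 (gg): row=0 col=0 char='l'
After 9 (G): row=3 col=0 char='s'
After 10 (^): row=3 col=0 char='s'

Answer: s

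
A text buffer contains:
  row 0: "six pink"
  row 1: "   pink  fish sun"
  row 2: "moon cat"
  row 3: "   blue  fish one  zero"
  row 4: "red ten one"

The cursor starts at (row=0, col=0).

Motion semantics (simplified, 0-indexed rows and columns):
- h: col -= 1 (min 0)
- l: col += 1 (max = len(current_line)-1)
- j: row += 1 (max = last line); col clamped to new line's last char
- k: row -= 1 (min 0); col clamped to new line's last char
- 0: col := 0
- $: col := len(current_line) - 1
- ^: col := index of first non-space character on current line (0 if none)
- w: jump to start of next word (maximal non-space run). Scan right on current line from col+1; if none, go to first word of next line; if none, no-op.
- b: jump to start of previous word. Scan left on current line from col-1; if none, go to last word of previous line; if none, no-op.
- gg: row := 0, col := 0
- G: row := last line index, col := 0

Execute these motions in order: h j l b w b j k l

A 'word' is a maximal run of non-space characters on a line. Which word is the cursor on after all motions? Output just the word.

Answer: pink

Derivation:
After 1 (h): row=0 col=0 char='s'
After 2 (j): row=1 col=0 char='_'
After 3 (l): row=1 col=1 char='_'
After 4 (b): row=0 col=4 char='p'
After 5 (w): row=1 col=3 char='p'
After 6 (b): row=0 col=4 char='p'
After 7 (j): row=1 col=4 char='i'
After 8 (k): row=0 col=4 char='p'
After 9 (l): row=0 col=5 char='i'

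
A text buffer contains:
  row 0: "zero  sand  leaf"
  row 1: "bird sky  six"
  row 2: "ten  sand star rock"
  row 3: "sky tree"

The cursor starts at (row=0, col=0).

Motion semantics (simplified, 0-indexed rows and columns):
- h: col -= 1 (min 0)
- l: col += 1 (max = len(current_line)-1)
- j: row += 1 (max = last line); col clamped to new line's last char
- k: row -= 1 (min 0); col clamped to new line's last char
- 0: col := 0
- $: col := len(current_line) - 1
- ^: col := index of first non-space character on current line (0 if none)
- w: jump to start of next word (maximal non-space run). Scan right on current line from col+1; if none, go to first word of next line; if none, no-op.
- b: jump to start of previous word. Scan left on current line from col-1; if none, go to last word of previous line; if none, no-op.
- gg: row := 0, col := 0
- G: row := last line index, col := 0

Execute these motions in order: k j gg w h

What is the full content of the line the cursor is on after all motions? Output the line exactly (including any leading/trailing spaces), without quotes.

After 1 (k): row=0 col=0 char='z'
After 2 (j): row=1 col=0 char='b'
After 3 (gg): row=0 col=0 char='z'
After 4 (w): row=0 col=6 char='s'
After 5 (h): row=0 col=5 char='_'

Answer: zero  sand  leaf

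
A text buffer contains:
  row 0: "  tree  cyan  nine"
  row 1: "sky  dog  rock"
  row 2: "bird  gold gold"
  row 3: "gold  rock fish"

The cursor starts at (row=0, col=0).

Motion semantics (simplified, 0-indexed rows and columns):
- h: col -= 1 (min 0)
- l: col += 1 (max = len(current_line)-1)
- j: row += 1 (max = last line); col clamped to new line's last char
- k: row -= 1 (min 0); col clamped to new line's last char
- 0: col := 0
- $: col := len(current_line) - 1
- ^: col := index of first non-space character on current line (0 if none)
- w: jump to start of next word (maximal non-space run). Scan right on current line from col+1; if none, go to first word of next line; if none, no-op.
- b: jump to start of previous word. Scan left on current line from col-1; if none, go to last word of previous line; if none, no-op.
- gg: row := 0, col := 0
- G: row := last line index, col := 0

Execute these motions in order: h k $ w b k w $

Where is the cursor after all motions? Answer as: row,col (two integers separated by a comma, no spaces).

After 1 (h): row=0 col=0 char='_'
After 2 (k): row=0 col=0 char='_'
After 3 ($): row=0 col=17 char='e'
After 4 (w): row=1 col=0 char='s'
After 5 (b): row=0 col=14 char='n'
After 6 (k): row=0 col=14 char='n'
After 7 (w): row=1 col=0 char='s'
After 8 ($): row=1 col=13 char='k'

Answer: 1,13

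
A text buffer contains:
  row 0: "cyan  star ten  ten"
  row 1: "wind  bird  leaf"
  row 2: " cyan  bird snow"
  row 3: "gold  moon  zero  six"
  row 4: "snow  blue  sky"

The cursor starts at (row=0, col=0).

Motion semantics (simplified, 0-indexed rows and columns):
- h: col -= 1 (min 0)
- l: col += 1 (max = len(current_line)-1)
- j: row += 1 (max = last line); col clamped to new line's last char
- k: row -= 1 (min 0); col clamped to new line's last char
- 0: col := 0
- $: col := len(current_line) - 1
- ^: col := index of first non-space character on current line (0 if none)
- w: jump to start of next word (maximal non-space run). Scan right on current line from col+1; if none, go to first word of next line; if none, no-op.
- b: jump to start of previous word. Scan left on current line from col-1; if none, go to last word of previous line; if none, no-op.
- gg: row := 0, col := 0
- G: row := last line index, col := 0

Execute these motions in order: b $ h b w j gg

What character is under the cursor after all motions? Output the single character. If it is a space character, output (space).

Answer: c

Derivation:
After 1 (b): row=0 col=0 char='c'
After 2 ($): row=0 col=18 char='n'
After 3 (h): row=0 col=17 char='e'
After 4 (b): row=0 col=16 char='t'
After 5 (w): row=1 col=0 char='w'
After 6 (j): row=2 col=0 char='_'
After 7 (gg): row=0 col=0 char='c'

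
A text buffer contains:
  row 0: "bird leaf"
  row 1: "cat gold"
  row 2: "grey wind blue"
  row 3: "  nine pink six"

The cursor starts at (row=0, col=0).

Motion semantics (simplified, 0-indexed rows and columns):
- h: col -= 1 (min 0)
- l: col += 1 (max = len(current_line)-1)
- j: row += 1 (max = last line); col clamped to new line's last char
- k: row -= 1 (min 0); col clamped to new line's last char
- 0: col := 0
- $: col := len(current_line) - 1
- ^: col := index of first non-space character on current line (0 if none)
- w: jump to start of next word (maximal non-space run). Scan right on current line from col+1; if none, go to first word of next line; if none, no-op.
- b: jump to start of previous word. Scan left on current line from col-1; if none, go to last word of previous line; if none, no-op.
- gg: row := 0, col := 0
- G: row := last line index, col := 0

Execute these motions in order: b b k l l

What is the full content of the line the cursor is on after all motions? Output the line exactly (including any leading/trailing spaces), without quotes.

Answer: bird leaf

Derivation:
After 1 (b): row=0 col=0 char='b'
After 2 (b): row=0 col=0 char='b'
After 3 (k): row=0 col=0 char='b'
After 4 (l): row=0 col=1 char='i'
After 5 (l): row=0 col=2 char='r'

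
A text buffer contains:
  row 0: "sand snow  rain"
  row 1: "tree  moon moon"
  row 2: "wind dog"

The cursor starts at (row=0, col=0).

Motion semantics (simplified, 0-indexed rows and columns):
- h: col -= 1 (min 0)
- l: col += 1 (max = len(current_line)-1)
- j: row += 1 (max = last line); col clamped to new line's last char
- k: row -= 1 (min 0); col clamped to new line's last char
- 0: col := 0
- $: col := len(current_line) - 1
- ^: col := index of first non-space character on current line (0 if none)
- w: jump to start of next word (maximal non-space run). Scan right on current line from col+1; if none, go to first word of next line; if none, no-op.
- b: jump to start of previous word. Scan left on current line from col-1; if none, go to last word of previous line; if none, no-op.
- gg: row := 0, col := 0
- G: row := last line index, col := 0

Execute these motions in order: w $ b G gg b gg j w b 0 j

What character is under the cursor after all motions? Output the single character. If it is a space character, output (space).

Answer: w

Derivation:
After 1 (w): row=0 col=5 char='s'
After 2 ($): row=0 col=14 char='n'
After 3 (b): row=0 col=11 char='r'
After 4 (G): row=2 col=0 char='w'
After 5 (gg): row=0 col=0 char='s'
After 6 (b): row=0 col=0 char='s'
After 7 (gg): row=0 col=0 char='s'
After 8 (j): row=1 col=0 char='t'
After 9 (w): row=1 col=6 char='m'
After 10 (b): row=1 col=0 char='t'
After 11 (0): row=1 col=0 char='t'
After 12 (j): row=2 col=0 char='w'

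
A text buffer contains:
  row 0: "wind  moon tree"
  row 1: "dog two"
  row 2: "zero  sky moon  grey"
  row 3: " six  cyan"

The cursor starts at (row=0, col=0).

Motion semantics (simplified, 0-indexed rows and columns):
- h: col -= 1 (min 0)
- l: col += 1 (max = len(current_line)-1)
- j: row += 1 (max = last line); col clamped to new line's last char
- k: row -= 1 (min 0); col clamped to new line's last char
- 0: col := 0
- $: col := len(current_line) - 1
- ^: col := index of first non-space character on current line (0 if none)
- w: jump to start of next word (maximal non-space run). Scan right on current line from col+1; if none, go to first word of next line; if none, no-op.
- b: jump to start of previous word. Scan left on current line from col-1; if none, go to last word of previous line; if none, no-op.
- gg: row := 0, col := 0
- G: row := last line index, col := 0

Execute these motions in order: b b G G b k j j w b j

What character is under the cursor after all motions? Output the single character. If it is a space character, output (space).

Answer: s

Derivation:
After 1 (b): row=0 col=0 char='w'
After 2 (b): row=0 col=0 char='w'
After 3 (G): row=3 col=0 char='_'
After 4 (G): row=3 col=0 char='_'
After 5 (b): row=2 col=16 char='g'
After 6 (k): row=1 col=6 char='o'
After 7 (j): row=2 col=6 char='s'
After 8 (j): row=3 col=6 char='c'
After 9 (w): row=3 col=6 char='c'
After 10 (b): row=3 col=1 char='s'
After 11 (j): row=3 col=1 char='s'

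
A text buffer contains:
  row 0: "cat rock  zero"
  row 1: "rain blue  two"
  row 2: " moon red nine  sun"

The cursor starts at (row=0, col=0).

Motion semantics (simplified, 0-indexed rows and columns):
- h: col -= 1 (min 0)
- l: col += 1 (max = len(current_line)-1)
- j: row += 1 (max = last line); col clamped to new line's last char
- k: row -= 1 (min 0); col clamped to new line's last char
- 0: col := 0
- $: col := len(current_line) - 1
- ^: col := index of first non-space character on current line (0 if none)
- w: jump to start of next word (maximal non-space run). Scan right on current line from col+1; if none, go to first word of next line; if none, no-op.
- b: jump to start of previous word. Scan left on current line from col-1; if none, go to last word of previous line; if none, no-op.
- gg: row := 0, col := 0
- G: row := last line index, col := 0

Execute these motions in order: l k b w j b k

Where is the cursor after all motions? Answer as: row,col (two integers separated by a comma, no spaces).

After 1 (l): row=0 col=1 char='a'
After 2 (k): row=0 col=1 char='a'
After 3 (b): row=0 col=0 char='c'
After 4 (w): row=0 col=4 char='r'
After 5 (j): row=1 col=4 char='_'
After 6 (b): row=1 col=0 char='r'
After 7 (k): row=0 col=0 char='c'

Answer: 0,0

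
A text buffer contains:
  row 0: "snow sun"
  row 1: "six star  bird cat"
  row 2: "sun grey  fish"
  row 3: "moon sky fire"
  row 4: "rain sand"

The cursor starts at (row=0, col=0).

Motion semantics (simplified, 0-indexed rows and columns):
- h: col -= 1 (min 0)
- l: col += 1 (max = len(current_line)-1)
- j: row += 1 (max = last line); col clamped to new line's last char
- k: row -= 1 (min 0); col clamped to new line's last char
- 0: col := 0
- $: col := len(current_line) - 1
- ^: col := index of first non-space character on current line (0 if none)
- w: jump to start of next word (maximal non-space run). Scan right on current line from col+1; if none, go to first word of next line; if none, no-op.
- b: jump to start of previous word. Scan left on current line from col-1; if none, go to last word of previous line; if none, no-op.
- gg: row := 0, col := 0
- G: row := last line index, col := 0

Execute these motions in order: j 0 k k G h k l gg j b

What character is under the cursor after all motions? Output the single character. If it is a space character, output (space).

Answer: s

Derivation:
After 1 (j): row=1 col=0 char='s'
After 2 (0): row=1 col=0 char='s'
After 3 (k): row=0 col=0 char='s'
After 4 (k): row=0 col=0 char='s'
After 5 (G): row=4 col=0 char='r'
After 6 (h): row=4 col=0 char='r'
After 7 (k): row=3 col=0 char='m'
After 8 (l): row=3 col=1 char='o'
After 9 (gg): row=0 col=0 char='s'
After 10 (j): row=1 col=0 char='s'
After 11 (b): row=0 col=5 char='s'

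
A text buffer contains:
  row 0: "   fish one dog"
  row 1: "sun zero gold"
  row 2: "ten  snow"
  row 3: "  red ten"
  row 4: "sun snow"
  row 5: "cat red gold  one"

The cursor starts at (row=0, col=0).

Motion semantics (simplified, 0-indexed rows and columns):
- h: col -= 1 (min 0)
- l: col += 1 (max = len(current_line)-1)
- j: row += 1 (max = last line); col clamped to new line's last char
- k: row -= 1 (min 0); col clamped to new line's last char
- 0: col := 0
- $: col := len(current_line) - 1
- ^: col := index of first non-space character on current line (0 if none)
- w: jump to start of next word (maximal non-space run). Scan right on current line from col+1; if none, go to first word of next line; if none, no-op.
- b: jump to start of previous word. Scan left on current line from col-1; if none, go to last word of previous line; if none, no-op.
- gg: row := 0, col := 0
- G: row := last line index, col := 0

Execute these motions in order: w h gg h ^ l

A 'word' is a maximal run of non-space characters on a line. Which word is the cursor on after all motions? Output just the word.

After 1 (w): row=0 col=3 char='f'
After 2 (h): row=0 col=2 char='_'
After 3 (gg): row=0 col=0 char='_'
After 4 (h): row=0 col=0 char='_'
After 5 (^): row=0 col=3 char='f'
After 6 (l): row=0 col=4 char='i'

Answer: fish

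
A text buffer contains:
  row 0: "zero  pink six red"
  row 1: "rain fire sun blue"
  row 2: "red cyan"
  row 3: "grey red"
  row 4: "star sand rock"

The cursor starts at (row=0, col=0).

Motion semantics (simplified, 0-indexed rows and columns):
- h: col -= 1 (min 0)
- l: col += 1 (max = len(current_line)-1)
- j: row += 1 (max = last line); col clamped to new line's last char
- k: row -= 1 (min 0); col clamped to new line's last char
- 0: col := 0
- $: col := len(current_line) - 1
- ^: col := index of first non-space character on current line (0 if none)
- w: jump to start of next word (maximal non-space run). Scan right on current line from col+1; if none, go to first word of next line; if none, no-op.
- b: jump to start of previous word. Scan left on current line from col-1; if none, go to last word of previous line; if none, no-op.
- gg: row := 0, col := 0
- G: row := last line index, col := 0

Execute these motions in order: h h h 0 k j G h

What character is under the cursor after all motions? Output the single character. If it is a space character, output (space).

Answer: s

Derivation:
After 1 (h): row=0 col=0 char='z'
After 2 (h): row=0 col=0 char='z'
After 3 (h): row=0 col=0 char='z'
After 4 (0): row=0 col=0 char='z'
After 5 (k): row=0 col=0 char='z'
After 6 (j): row=1 col=0 char='r'
After 7 (G): row=4 col=0 char='s'
After 8 (h): row=4 col=0 char='s'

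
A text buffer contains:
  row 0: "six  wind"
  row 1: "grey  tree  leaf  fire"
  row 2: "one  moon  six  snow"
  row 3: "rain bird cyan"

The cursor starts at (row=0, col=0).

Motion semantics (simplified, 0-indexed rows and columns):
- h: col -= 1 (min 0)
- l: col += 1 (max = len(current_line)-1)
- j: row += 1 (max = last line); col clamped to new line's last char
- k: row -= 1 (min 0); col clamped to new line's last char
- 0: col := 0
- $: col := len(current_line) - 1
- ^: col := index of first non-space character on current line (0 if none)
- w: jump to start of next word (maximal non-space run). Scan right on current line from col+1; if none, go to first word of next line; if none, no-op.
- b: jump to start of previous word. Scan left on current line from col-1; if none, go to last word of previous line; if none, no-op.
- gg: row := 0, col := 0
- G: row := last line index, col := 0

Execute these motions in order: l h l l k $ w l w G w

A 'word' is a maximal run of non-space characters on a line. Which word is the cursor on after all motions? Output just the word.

Answer: bird

Derivation:
After 1 (l): row=0 col=1 char='i'
After 2 (h): row=0 col=0 char='s'
After 3 (l): row=0 col=1 char='i'
After 4 (l): row=0 col=2 char='x'
After 5 (k): row=0 col=2 char='x'
After 6 ($): row=0 col=8 char='d'
After 7 (w): row=1 col=0 char='g'
After 8 (l): row=1 col=1 char='r'
After 9 (w): row=1 col=6 char='t'
After 10 (G): row=3 col=0 char='r'
After 11 (w): row=3 col=5 char='b'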